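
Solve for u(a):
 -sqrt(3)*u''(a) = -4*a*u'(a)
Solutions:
 u(a) = C1 + C2*erfi(sqrt(2)*3^(3/4)*a/3)


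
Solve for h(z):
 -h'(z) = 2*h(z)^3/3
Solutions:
 h(z) = -sqrt(6)*sqrt(-1/(C1 - 2*z))/2
 h(z) = sqrt(6)*sqrt(-1/(C1 - 2*z))/2


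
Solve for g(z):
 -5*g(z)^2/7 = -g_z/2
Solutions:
 g(z) = -7/(C1 + 10*z)


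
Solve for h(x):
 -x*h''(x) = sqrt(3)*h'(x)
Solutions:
 h(x) = C1 + C2*x^(1 - sqrt(3))


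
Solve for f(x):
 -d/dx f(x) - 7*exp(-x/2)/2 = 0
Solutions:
 f(x) = C1 + 7*exp(-x/2)


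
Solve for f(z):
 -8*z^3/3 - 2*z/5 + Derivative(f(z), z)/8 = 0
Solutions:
 f(z) = C1 + 16*z^4/3 + 8*z^2/5


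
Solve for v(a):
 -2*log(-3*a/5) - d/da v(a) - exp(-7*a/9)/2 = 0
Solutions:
 v(a) = C1 - 2*a*log(-a) + 2*a*(-log(3) + 1 + log(5)) + 9*exp(-7*a/9)/14


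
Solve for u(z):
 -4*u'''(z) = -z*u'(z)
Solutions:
 u(z) = C1 + Integral(C2*airyai(2^(1/3)*z/2) + C3*airybi(2^(1/3)*z/2), z)


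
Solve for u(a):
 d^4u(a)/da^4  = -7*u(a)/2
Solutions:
 u(a) = (C1*sin(14^(1/4)*a/2) + C2*cos(14^(1/4)*a/2))*exp(-14^(1/4)*a/2) + (C3*sin(14^(1/4)*a/2) + C4*cos(14^(1/4)*a/2))*exp(14^(1/4)*a/2)


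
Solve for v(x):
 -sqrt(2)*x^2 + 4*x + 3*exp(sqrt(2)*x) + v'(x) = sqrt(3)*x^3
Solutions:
 v(x) = C1 + sqrt(3)*x^4/4 + sqrt(2)*x^3/3 - 2*x^2 - 3*sqrt(2)*exp(sqrt(2)*x)/2


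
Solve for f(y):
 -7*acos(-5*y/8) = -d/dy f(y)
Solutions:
 f(y) = C1 + 7*y*acos(-5*y/8) + 7*sqrt(64 - 25*y^2)/5


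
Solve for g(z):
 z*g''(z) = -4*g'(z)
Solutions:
 g(z) = C1 + C2/z^3


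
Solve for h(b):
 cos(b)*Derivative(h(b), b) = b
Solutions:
 h(b) = C1 + Integral(b/cos(b), b)


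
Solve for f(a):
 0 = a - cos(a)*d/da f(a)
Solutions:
 f(a) = C1 + Integral(a/cos(a), a)


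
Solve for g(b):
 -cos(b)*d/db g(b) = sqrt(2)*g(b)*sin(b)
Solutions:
 g(b) = C1*cos(b)^(sqrt(2))


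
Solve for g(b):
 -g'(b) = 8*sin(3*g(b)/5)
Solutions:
 8*b + 5*log(cos(3*g(b)/5) - 1)/6 - 5*log(cos(3*g(b)/5) + 1)/6 = C1


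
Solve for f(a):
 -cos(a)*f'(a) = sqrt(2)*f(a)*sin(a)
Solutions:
 f(a) = C1*cos(a)^(sqrt(2))


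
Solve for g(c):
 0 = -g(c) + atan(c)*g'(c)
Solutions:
 g(c) = C1*exp(Integral(1/atan(c), c))


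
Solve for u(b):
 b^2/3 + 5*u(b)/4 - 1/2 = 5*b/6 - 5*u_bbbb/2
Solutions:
 u(b) = -4*b^2/15 + 2*b/3 + (C1*sin(2^(1/4)*b/2) + C2*cos(2^(1/4)*b/2))*exp(-2^(1/4)*b/2) + (C3*sin(2^(1/4)*b/2) + C4*cos(2^(1/4)*b/2))*exp(2^(1/4)*b/2) + 2/5


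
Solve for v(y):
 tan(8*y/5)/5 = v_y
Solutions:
 v(y) = C1 - log(cos(8*y/5))/8


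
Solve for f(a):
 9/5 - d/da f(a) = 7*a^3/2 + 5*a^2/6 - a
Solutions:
 f(a) = C1 - 7*a^4/8 - 5*a^3/18 + a^2/2 + 9*a/5


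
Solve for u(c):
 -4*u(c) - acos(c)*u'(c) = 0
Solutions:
 u(c) = C1*exp(-4*Integral(1/acos(c), c))


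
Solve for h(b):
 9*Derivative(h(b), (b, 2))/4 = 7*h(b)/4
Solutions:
 h(b) = C1*exp(-sqrt(7)*b/3) + C2*exp(sqrt(7)*b/3)


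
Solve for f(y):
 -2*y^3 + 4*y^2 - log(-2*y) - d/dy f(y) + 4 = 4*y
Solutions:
 f(y) = C1 - y^4/2 + 4*y^3/3 - 2*y^2 - y*log(-y) + y*(5 - log(2))


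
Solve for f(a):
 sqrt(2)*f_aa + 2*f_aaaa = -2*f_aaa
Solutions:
 f(a) = C1 + C2*a + (C3*sin(a*sqrt(-1 + 2*sqrt(2))/2) + C4*cos(a*sqrt(-1 + 2*sqrt(2))/2))*exp(-a/2)


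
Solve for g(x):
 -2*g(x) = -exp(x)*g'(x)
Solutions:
 g(x) = C1*exp(-2*exp(-x))


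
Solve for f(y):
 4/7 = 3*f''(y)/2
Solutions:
 f(y) = C1 + C2*y + 4*y^2/21


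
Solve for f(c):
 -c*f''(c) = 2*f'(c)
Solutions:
 f(c) = C1 + C2/c


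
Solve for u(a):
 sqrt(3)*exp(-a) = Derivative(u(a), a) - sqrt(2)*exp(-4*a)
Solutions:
 u(a) = C1 - sqrt(3)*exp(-a) - sqrt(2)*exp(-4*a)/4


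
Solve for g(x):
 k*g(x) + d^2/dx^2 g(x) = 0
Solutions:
 g(x) = C1*exp(-x*sqrt(-k)) + C2*exp(x*sqrt(-k))


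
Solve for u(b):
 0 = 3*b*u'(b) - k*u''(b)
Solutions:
 u(b) = C1 + C2*erf(sqrt(6)*b*sqrt(-1/k)/2)/sqrt(-1/k)


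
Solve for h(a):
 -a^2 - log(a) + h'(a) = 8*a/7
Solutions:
 h(a) = C1 + a^3/3 + 4*a^2/7 + a*log(a) - a


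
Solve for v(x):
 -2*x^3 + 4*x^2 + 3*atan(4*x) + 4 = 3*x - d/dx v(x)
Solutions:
 v(x) = C1 + x^4/2 - 4*x^3/3 + 3*x^2/2 - 3*x*atan(4*x) - 4*x + 3*log(16*x^2 + 1)/8


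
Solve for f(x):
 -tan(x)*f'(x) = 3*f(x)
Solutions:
 f(x) = C1/sin(x)^3


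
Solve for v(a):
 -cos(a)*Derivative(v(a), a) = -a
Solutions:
 v(a) = C1 + Integral(a/cos(a), a)


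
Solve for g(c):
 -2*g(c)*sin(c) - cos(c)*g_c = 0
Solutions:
 g(c) = C1*cos(c)^2


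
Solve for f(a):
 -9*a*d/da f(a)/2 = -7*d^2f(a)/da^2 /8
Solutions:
 f(a) = C1 + C2*erfi(3*sqrt(14)*a/7)


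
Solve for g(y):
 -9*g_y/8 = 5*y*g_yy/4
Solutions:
 g(y) = C1 + C2*y^(1/10)


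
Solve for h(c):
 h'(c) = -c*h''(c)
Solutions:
 h(c) = C1 + C2*log(c)


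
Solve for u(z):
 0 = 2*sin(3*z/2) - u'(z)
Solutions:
 u(z) = C1 - 4*cos(3*z/2)/3


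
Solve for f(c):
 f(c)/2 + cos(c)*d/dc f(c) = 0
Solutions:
 f(c) = C1*(sin(c) - 1)^(1/4)/(sin(c) + 1)^(1/4)


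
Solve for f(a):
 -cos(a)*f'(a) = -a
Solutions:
 f(a) = C1 + Integral(a/cos(a), a)


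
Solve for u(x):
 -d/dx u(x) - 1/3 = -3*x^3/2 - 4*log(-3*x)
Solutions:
 u(x) = C1 + 3*x^4/8 + 4*x*log(-x) + x*(-13/3 + 4*log(3))


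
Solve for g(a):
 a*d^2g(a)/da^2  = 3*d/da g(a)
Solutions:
 g(a) = C1 + C2*a^4


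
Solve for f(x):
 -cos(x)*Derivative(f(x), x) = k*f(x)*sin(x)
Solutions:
 f(x) = C1*exp(k*log(cos(x)))


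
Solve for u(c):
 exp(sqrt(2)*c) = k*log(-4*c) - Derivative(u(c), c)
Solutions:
 u(c) = C1 + c*k*log(-c) + c*k*(-1 + 2*log(2)) - sqrt(2)*exp(sqrt(2)*c)/2


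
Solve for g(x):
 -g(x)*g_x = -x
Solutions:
 g(x) = -sqrt(C1 + x^2)
 g(x) = sqrt(C1 + x^2)


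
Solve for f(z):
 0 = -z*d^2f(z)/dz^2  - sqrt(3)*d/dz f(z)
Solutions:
 f(z) = C1 + C2*z^(1 - sqrt(3))


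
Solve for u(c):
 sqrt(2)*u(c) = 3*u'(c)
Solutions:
 u(c) = C1*exp(sqrt(2)*c/3)


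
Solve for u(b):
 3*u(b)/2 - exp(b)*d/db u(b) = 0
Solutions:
 u(b) = C1*exp(-3*exp(-b)/2)


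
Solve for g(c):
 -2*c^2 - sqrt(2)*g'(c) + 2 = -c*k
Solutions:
 g(c) = C1 - sqrt(2)*c^3/3 + sqrt(2)*c^2*k/4 + sqrt(2)*c


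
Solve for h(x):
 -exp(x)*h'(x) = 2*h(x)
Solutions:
 h(x) = C1*exp(2*exp(-x))


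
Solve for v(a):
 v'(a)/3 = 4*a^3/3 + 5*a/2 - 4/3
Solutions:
 v(a) = C1 + a^4 + 15*a^2/4 - 4*a


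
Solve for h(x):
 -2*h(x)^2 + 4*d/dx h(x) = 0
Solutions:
 h(x) = -2/(C1 + x)


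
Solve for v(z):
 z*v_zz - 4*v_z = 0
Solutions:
 v(z) = C1 + C2*z^5


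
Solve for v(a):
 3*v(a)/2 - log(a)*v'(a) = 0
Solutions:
 v(a) = C1*exp(3*li(a)/2)


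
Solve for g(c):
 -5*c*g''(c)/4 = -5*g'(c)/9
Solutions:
 g(c) = C1 + C2*c^(13/9)


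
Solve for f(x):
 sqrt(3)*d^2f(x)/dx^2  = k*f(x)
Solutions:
 f(x) = C1*exp(-3^(3/4)*sqrt(k)*x/3) + C2*exp(3^(3/4)*sqrt(k)*x/3)


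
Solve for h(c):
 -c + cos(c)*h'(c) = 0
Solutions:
 h(c) = C1 + Integral(c/cos(c), c)


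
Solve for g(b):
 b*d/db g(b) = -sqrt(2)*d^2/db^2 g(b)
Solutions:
 g(b) = C1 + C2*erf(2^(1/4)*b/2)


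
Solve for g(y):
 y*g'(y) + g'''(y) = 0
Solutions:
 g(y) = C1 + Integral(C2*airyai(-y) + C3*airybi(-y), y)


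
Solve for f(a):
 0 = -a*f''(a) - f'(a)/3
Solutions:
 f(a) = C1 + C2*a^(2/3)


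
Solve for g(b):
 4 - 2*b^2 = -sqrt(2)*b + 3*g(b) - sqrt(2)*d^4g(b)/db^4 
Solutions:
 g(b) = C1*exp(-2^(7/8)*3^(1/4)*b/2) + C2*exp(2^(7/8)*3^(1/4)*b/2) + C3*sin(2^(7/8)*3^(1/4)*b/2) + C4*cos(2^(7/8)*3^(1/4)*b/2) - 2*b^2/3 + sqrt(2)*b/3 + 4/3


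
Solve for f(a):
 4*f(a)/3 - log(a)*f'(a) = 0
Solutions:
 f(a) = C1*exp(4*li(a)/3)


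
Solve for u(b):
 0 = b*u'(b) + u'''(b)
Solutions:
 u(b) = C1 + Integral(C2*airyai(-b) + C3*airybi(-b), b)


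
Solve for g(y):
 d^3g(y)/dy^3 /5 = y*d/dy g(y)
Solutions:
 g(y) = C1 + Integral(C2*airyai(5^(1/3)*y) + C3*airybi(5^(1/3)*y), y)


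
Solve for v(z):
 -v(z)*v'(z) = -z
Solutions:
 v(z) = -sqrt(C1 + z^2)
 v(z) = sqrt(C1 + z^2)


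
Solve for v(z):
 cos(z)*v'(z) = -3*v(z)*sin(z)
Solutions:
 v(z) = C1*cos(z)^3


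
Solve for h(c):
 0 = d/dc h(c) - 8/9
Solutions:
 h(c) = C1 + 8*c/9


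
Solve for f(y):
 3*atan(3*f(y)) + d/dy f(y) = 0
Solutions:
 Integral(1/atan(3*_y), (_y, f(y))) = C1 - 3*y


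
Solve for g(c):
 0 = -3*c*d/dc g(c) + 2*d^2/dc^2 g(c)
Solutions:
 g(c) = C1 + C2*erfi(sqrt(3)*c/2)


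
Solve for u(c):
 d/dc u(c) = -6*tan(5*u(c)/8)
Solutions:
 u(c) = -8*asin(C1*exp(-15*c/4))/5 + 8*pi/5
 u(c) = 8*asin(C1*exp(-15*c/4))/5


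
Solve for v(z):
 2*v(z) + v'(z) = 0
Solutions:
 v(z) = C1*exp(-2*z)


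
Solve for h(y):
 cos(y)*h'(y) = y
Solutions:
 h(y) = C1 + Integral(y/cos(y), y)


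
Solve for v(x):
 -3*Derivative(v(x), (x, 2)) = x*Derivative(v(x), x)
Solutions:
 v(x) = C1 + C2*erf(sqrt(6)*x/6)


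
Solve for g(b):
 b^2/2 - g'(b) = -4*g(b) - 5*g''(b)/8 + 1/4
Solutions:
 g(b) = -b^2/8 - b/16 + (C1*sin(12*b/5) + C2*cos(12*b/5))*exp(4*b/5) + 11/128


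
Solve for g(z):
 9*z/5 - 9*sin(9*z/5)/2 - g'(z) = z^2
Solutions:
 g(z) = C1 - z^3/3 + 9*z^2/10 + 5*cos(9*z/5)/2


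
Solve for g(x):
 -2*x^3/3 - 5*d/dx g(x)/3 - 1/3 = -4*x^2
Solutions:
 g(x) = C1 - x^4/10 + 4*x^3/5 - x/5


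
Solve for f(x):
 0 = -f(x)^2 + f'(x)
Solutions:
 f(x) = -1/(C1 + x)


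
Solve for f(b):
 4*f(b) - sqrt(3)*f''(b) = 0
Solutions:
 f(b) = C1*exp(-2*3^(3/4)*b/3) + C2*exp(2*3^(3/4)*b/3)


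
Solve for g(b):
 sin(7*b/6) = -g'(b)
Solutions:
 g(b) = C1 + 6*cos(7*b/6)/7


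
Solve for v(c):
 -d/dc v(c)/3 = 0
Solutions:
 v(c) = C1


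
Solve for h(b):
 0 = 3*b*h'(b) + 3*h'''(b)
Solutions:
 h(b) = C1 + Integral(C2*airyai(-b) + C3*airybi(-b), b)


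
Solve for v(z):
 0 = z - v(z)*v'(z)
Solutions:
 v(z) = -sqrt(C1 + z^2)
 v(z) = sqrt(C1 + z^2)


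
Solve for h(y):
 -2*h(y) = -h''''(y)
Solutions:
 h(y) = C1*exp(-2^(1/4)*y) + C2*exp(2^(1/4)*y) + C3*sin(2^(1/4)*y) + C4*cos(2^(1/4)*y)


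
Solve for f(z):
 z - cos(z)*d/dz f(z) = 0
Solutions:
 f(z) = C1 + Integral(z/cos(z), z)


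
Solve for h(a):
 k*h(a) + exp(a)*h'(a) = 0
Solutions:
 h(a) = C1*exp(k*exp(-a))


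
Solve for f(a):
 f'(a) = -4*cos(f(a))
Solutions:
 f(a) = pi - asin((C1 + exp(8*a))/(C1 - exp(8*a)))
 f(a) = asin((C1 + exp(8*a))/(C1 - exp(8*a)))


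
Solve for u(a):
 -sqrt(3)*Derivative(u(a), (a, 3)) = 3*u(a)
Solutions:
 u(a) = C3*exp(-3^(1/6)*a) + (C1*sin(3^(2/3)*a/2) + C2*cos(3^(2/3)*a/2))*exp(3^(1/6)*a/2)


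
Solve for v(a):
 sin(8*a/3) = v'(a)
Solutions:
 v(a) = C1 - 3*cos(8*a/3)/8


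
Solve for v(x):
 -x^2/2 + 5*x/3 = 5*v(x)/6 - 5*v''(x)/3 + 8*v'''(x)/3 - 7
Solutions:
 v(x) = C1*exp(x*(5*5^(2/3)/(12*sqrt(1146) + 407)^(1/3) + 10 + 5^(1/3)*(12*sqrt(1146) + 407)^(1/3))/48)*sin(sqrt(3)*5^(1/3)*x*(-(12*sqrt(1146) + 407)^(1/3) + 5*5^(1/3)/(12*sqrt(1146) + 407)^(1/3))/48) + C2*exp(x*(5*5^(2/3)/(12*sqrt(1146) + 407)^(1/3) + 10 + 5^(1/3)*(12*sqrt(1146) + 407)^(1/3))/48)*cos(sqrt(3)*5^(1/3)*x*(-(12*sqrt(1146) + 407)^(1/3) + 5*5^(1/3)/(12*sqrt(1146) + 407)^(1/3))/48) + C3*exp(x*(-5^(1/3)*(12*sqrt(1146) + 407)^(1/3) - 5*5^(2/3)/(12*sqrt(1146) + 407)^(1/3) + 5)/24) - 3*x^2/5 + 2*x + 6


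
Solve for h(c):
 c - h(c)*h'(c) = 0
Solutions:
 h(c) = -sqrt(C1 + c^2)
 h(c) = sqrt(C1 + c^2)


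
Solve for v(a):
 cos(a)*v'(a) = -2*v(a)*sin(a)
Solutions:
 v(a) = C1*cos(a)^2


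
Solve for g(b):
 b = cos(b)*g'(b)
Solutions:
 g(b) = C1 + Integral(b/cos(b), b)


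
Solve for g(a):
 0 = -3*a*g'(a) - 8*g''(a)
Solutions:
 g(a) = C1 + C2*erf(sqrt(3)*a/4)


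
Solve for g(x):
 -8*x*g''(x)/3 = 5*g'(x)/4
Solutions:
 g(x) = C1 + C2*x^(17/32)


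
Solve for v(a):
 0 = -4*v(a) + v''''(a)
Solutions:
 v(a) = C1*exp(-sqrt(2)*a) + C2*exp(sqrt(2)*a) + C3*sin(sqrt(2)*a) + C4*cos(sqrt(2)*a)


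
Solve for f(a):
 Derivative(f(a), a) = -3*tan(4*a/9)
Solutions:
 f(a) = C1 + 27*log(cos(4*a/9))/4


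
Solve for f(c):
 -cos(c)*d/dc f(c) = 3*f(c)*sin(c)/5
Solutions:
 f(c) = C1*cos(c)^(3/5)


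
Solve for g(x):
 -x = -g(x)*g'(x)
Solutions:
 g(x) = -sqrt(C1 + x^2)
 g(x) = sqrt(C1 + x^2)


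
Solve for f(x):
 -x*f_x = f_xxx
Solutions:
 f(x) = C1 + Integral(C2*airyai(-x) + C3*airybi(-x), x)


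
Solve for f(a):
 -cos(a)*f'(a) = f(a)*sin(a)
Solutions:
 f(a) = C1*cos(a)


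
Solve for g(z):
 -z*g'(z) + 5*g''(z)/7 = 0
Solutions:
 g(z) = C1 + C2*erfi(sqrt(70)*z/10)


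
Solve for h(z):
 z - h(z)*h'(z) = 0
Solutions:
 h(z) = -sqrt(C1 + z^2)
 h(z) = sqrt(C1 + z^2)


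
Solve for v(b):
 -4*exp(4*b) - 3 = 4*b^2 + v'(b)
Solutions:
 v(b) = C1 - 4*b^3/3 - 3*b - exp(4*b)


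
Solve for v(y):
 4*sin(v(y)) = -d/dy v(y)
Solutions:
 v(y) = -acos((-C1 - exp(8*y))/(C1 - exp(8*y))) + 2*pi
 v(y) = acos((-C1 - exp(8*y))/(C1 - exp(8*y)))


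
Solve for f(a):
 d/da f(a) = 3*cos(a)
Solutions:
 f(a) = C1 + 3*sin(a)


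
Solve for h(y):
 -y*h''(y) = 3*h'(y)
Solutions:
 h(y) = C1 + C2/y^2


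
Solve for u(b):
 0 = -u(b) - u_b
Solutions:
 u(b) = C1*exp(-b)


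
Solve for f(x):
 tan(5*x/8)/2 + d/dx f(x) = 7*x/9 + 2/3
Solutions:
 f(x) = C1 + 7*x^2/18 + 2*x/3 + 4*log(cos(5*x/8))/5


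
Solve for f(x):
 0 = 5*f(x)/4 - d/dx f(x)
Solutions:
 f(x) = C1*exp(5*x/4)


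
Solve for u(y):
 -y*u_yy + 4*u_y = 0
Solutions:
 u(y) = C1 + C2*y^5


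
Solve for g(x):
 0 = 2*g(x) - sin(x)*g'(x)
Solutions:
 g(x) = C1*(cos(x) - 1)/(cos(x) + 1)


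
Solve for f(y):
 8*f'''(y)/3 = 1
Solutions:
 f(y) = C1 + C2*y + C3*y^2 + y^3/16


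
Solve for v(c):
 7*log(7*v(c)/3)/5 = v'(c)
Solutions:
 5*Integral(1/(-log(_y) - log(7) + log(3)), (_y, v(c)))/7 = C1 - c


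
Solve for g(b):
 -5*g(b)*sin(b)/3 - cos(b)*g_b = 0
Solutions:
 g(b) = C1*cos(b)^(5/3)


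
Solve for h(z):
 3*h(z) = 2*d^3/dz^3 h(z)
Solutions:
 h(z) = C3*exp(2^(2/3)*3^(1/3)*z/2) + (C1*sin(2^(2/3)*3^(5/6)*z/4) + C2*cos(2^(2/3)*3^(5/6)*z/4))*exp(-2^(2/3)*3^(1/3)*z/4)


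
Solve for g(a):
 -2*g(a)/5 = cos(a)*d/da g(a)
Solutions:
 g(a) = C1*(sin(a) - 1)^(1/5)/(sin(a) + 1)^(1/5)


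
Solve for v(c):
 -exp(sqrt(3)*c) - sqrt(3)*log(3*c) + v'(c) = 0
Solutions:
 v(c) = C1 + sqrt(3)*c*log(c) + sqrt(3)*c*(-1 + log(3)) + sqrt(3)*exp(sqrt(3)*c)/3


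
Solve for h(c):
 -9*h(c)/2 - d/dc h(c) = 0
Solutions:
 h(c) = C1*exp(-9*c/2)


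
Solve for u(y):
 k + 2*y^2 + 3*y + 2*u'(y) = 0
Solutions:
 u(y) = C1 - k*y/2 - y^3/3 - 3*y^2/4


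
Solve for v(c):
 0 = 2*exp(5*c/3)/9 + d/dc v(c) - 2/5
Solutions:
 v(c) = C1 + 2*c/5 - 2*exp(5*c/3)/15


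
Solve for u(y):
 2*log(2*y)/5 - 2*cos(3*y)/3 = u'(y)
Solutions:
 u(y) = C1 + 2*y*log(y)/5 - 2*y/5 + 2*y*log(2)/5 - 2*sin(3*y)/9


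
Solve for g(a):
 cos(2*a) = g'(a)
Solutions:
 g(a) = C1 + sin(2*a)/2


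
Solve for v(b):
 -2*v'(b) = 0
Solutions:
 v(b) = C1


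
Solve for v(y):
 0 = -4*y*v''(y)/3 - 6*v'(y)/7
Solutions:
 v(y) = C1 + C2*y^(5/14)


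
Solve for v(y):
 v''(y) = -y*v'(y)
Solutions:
 v(y) = C1 + C2*erf(sqrt(2)*y/2)


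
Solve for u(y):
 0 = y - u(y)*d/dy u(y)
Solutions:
 u(y) = -sqrt(C1 + y^2)
 u(y) = sqrt(C1 + y^2)


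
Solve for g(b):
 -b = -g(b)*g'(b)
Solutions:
 g(b) = -sqrt(C1 + b^2)
 g(b) = sqrt(C1 + b^2)


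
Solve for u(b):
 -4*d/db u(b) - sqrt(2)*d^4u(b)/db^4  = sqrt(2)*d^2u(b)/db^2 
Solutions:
 u(b) = C1 + C2*exp(2^(1/6)*3^(1/3)*b*(-2*3^(1/3)/(18 + sqrt(330))^(1/3) + 2^(2/3)*(18 + sqrt(330))^(1/3))/12)*sin(6^(1/6)*b*(6/(18 + sqrt(330))^(1/3) + 6^(2/3)*(18 + sqrt(330))^(1/3))/12) + C3*exp(2^(1/6)*3^(1/3)*b*(-2*3^(1/3)/(18 + sqrt(330))^(1/3) + 2^(2/3)*(18 + sqrt(330))^(1/3))/12)*cos(6^(1/6)*b*(6/(18 + sqrt(330))^(1/3) + 6^(2/3)*(18 + sqrt(330))^(1/3))/12) + C4*exp(-2^(1/6)*3^(1/3)*b*(-2*3^(1/3)/(18 + sqrt(330))^(1/3) + 2^(2/3)*(18 + sqrt(330))^(1/3))/6)


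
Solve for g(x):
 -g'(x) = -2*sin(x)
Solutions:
 g(x) = C1 - 2*cos(x)


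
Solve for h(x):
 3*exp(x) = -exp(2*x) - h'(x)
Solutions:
 h(x) = C1 - exp(2*x)/2 - 3*exp(x)


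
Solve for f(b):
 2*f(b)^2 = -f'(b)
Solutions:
 f(b) = 1/(C1 + 2*b)


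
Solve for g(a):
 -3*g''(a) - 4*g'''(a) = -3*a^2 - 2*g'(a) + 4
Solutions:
 g(a) = C1 + C2*exp(a*(-3 + sqrt(41))/8) + C3*exp(-a*(3 + sqrt(41))/8) - a^3/2 - 9*a^2/4 - 43*a/4


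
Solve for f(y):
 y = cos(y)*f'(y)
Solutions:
 f(y) = C1 + Integral(y/cos(y), y)


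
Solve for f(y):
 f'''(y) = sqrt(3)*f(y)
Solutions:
 f(y) = C3*exp(3^(1/6)*y) + (C1*sin(3^(2/3)*y/2) + C2*cos(3^(2/3)*y/2))*exp(-3^(1/6)*y/2)


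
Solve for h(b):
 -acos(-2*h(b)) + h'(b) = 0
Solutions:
 Integral(1/acos(-2*_y), (_y, h(b))) = C1 + b


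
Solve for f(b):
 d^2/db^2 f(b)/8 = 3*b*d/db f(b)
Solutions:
 f(b) = C1 + C2*erfi(2*sqrt(3)*b)


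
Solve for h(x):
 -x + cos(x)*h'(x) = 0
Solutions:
 h(x) = C1 + Integral(x/cos(x), x)


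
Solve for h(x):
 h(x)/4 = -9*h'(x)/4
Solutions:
 h(x) = C1*exp(-x/9)


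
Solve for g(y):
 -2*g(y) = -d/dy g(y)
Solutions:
 g(y) = C1*exp(2*y)


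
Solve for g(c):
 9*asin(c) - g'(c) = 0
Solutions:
 g(c) = C1 + 9*c*asin(c) + 9*sqrt(1 - c^2)


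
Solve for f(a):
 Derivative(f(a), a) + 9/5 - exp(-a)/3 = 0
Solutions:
 f(a) = C1 - 9*a/5 - exp(-a)/3


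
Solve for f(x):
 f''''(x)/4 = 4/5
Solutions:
 f(x) = C1 + C2*x + C3*x^2 + C4*x^3 + 2*x^4/15


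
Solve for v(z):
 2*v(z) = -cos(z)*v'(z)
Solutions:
 v(z) = C1*(sin(z) - 1)/(sin(z) + 1)


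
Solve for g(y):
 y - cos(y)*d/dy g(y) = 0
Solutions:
 g(y) = C1 + Integral(y/cos(y), y)


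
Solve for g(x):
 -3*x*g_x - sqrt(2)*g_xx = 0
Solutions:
 g(x) = C1 + C2*erf(2^(1/4)*sqrt(3)*x/2)


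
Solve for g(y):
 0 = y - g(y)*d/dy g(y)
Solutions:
 g(y) = -sqrt(C1 + y^2)
 g(y) = sqrt(C1 + y^2)


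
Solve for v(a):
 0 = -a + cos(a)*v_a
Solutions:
 v(a) = C1 + Integral(a/cos(a), a)


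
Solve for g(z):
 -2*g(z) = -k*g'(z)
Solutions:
 g(z) = C1*exp(2*z/k)


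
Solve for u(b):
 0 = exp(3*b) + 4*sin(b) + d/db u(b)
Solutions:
 u(b) = C1 - exp(3*b)/3 + 4*cos(b)


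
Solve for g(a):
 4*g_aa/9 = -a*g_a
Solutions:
 g(a) = C1 + C2*erf(3*sqrt(2)*a/4)


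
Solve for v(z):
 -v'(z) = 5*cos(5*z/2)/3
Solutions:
 v(z) = C1 - 2*sin(5*z/2)/3


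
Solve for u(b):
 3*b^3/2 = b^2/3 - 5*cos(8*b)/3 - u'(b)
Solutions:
 u(b) = C1 - 3*b^4/8 + b^3/9 - 5*sin(8*b)/24


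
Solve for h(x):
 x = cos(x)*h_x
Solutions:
 h(x) = C1 + Integral(x/cos(x), x)


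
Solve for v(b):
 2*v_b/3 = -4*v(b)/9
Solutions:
 v(b) = C1*exp(-2*b/3)


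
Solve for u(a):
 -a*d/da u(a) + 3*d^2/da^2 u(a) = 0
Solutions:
 u(a) = C1 + C2*erfi(sqrt(6)*a/6)


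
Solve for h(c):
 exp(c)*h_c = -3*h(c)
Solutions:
 h(c) = C1*exp(3*exp(-c))


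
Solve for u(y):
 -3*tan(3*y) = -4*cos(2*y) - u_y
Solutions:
 u(y) = C1 - log(cos(3*y)) - 2*sin(2*y)


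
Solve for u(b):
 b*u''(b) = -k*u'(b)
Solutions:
 u(b) = C1 + b^(1 - re(k))*(C2*sin(log(b)*Abs(im(k))) + C3*cos(log(b)*im(k)))


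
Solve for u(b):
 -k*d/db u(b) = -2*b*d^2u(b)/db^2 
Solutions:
 u(b) = C1 + b^(re(k)/2 + 1)*(C2*sin(log(b)*Abs(im(k))/2) + C3*cos(log(b)*im(k)/2))


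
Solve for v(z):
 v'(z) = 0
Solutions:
 v(z) = C1


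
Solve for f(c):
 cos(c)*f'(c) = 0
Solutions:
 f(c) = C1


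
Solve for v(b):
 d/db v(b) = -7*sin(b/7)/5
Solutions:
 v(b) = C1 + 49*cos(b/7)/5


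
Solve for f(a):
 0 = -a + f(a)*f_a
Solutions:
 f(a) = -sqrt(C1 + a^2)
 f(a) = sqrt(C1 + a^2)


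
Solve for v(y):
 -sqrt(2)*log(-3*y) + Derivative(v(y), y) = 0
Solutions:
 v(y) = C1 + sqrt(2)*y*log(-y) + sqrt(2)*y*(-1 + log(3))


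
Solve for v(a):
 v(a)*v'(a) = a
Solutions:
 v(a) = -sqrt(C1 + a^2)
 v(a) = sqrt(C1 + a^2)


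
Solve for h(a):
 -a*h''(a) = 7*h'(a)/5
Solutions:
 h(a) = C1 + C2/a^(2/5)


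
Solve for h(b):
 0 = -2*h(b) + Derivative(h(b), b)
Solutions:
 h(b) = C1*exp(2*b)


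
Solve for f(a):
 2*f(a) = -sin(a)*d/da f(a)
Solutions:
 f(a) = C1*(cos(a) + 1)/(cos(a) - 1)


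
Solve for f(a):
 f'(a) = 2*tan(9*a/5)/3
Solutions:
 f(a) = C1 - 10*log(cos(9*a/5))/27


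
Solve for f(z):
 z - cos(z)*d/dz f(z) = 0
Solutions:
 f(z) = C1 + Integral(z/cos(z), z)


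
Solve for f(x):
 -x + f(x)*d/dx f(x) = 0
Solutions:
 f(x) = -sqrt(C1 + x^2)
 f(x) = sqrt(C1 + x^2)


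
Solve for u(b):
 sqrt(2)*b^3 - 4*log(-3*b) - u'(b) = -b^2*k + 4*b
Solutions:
 u(b) = C1 + sqrt(2)*b^4/4 + b^3*k/3 - 2*b^2 - 4*b*log(-b) + 4*b*(1 - log(3))


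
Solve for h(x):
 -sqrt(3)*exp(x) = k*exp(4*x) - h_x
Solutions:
 h(x) = C1 + k*exp(4*x)/4 + sqrt(3)*exp(x)


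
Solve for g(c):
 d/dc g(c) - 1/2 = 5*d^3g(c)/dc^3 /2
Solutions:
 g(c) = C1 + C2*exp(-sqrt(10)*c/5) + C3*exp(sqrt(10)*c/5) + c/2


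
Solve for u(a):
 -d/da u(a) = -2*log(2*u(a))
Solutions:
 -Integral(1/(log(_y) + log(2)), (_y, u(a)))/2 = C1 - a


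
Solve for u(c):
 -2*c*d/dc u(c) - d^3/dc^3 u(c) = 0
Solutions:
 u(c) = C1 + Integral(C2*airyai(-2^(1/3)*c) + C3*airybi(-2^(1/3)*c), c)


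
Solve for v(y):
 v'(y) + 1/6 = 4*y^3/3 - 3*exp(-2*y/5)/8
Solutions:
 v(y) = C1 + y^4/3 - y/6 + 15*exp(-2*y/5)/16


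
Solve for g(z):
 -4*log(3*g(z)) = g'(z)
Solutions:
 Integral(1/(log(_y) + log(3)), (_y, g(z)))/4 = C1 - z


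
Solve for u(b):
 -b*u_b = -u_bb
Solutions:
 u(b) = C1 + C2*erfi(sqrt(2)*b/2)


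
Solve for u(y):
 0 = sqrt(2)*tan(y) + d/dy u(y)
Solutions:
 u(y) = C1 + sqrt(2)*log(cos(y))


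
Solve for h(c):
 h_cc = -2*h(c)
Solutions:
 h(c) = C1*sin(sqrt(2)*c) + C2*cos(sqrt(2)*c)


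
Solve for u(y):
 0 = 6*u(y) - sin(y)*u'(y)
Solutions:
 u(y) = C1*(cos(y)^3 - 3*cos(y)^2 + 3*cos(y) - 1)/(cos(y)^3 + 3*cos(y)^2 + 3*cos(y) + 1)


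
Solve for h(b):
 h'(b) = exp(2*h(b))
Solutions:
 h(b) = log(-sqrt(-1/(C1 + b))) - log(2)/2
 h(b) = log(-1/(C1 + b))/2 - log(2)/2


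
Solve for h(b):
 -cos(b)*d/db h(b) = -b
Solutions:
 h(b) = C1 + Integral(b/cos(b), b)


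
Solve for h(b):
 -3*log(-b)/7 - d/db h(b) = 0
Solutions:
 h(b) = C1 - 3*b*log(-b)/7 + 3*b/7


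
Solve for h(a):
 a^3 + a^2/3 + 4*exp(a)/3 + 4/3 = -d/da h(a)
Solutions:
 h(a) = C1 - a^4/4 - a^3/9 - 4*a/3 - 4*exp(a)/3


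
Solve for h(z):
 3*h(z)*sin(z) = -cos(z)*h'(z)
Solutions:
 h(z) = C1*cos(z)^3


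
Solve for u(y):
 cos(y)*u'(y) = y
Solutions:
 u(y) = C1 + Integral(y/cos(y), y)


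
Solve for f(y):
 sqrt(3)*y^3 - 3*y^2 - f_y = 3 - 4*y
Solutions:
 f(y) = C1 + sqrt(3)*y^4/4 - y^3 + 2*y^2 - 3*y


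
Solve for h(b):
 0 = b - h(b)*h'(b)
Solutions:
 h(b) = -sqrt(C1 + b^2)
 h(b) = sqrt(C1 + b^2)


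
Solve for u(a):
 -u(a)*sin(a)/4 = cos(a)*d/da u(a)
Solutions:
 u(a) = C1*cos(a)^(1/4)


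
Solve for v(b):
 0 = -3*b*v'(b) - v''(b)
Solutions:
 v(b) = C1 + C2*erf(sqrt(6)*b/2)


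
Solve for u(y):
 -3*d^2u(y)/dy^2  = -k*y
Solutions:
 u(y) = C1 + C2*y + k*y^3/18


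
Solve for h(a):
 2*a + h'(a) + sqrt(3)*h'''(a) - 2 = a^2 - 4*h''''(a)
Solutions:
 h(a) = C1 + C2*exp(a*(-2*sqrt(3) + 3^(2/3)/(sqrt(3) + 72 + sqrt(-3 + (sqrt(3) + 72)^2))^(1/3) + 3^(1/3)*(sqrt(3) + 72 + sqrt(-3 + (sqrt(3) + 72)^2))^(1/3))/24)*sin(3^(1/6)*a*(-3^(2/3)*(sqrt(3) + 72 + sqrt(-3 + (sqrt(3) + 72)^2))^(1/3) + 3/(sqrt(3) + 72 + sqrt(-3 + (sqrt(3) + 72)^2))^(1/3))/24) + C3*exp(a*(-2*sqrt(3) + 3^(2/3)/(sqrt(3) + 72 + sqrt(-3 + (sqrt(3) + 72)^2))^(1/3) + 3^(1/3)*(sqrt(3) + 72 + sqrt(-3 + (sqrt(3) + 72)^2))^(1/3))/24)*cos(3^(1/6)*a*(-3^(2/3)*(sqrt(3) + 72 + sqrt(-3 + (sqrt(3) + 72)^2))^(1/3) + 3/(sqrt(3) + 72 + sqrt(-3 + (sqrt(3) + 72)^2))^(1/3))/24) + C4*exp(-a*(3^(2/3)/(sqrt(3) + 72 + sqrt(-3 + (sqrt(3) + 72)^2))^(1/3) + sqrt(3) + 3^(1/3)*(sqrt(3) + 72 + sqrt(-3 + (sqrt(3) + 72)^2))^(1/3))/12) + a^3/3 - a^2 - 2*sqrt(3)*a + 2*a


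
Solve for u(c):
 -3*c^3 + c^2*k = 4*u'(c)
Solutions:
 u(c) = C1 - 3*c^4/16 + c^3*k/12


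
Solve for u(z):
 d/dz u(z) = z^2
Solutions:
 u(z) = C1 + z^3/3


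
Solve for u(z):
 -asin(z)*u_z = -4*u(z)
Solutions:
 u(z) = C1*exp(4*Integral(1/asin(z), z))


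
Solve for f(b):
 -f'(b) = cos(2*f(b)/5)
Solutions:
 b - 5*log(sin(2*f(b)/5) - 1)/4 + 5*log(sin(2*f(b)/5) + 1)/4 = C1


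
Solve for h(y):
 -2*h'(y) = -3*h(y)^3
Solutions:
 h(y) = -sqrt(-1/(C1 + 3*y))
 h(y) = sqrt(-1/(C1 + 3*y))


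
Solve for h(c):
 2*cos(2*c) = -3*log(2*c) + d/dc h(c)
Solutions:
 h(c) = C1 + 3*c*log(c) - 3*c + 3*c*log(2) + sin(2*c)


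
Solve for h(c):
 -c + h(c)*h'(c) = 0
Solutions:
 h(c) = -sqrt(C1 + c^2)
 h(c) = sqrt(C1 + c^2)


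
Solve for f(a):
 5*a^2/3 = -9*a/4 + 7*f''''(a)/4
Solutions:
 f(a) = C1 + C2*a + C3*a^2 + C4*a^3 + a^6/378 + 3*a^5/280


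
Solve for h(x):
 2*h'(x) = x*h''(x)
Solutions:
 h(x) = C1 + C2*x^3


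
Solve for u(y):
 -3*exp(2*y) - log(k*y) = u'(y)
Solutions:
 u(y) = C1 - y*log(k*y) + y - 3*exp(2*y)/2


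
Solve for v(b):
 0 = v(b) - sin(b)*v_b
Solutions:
 v(b) = C1*sqrt(cos(b) - 1)/sqrt(cos(b) + 1)


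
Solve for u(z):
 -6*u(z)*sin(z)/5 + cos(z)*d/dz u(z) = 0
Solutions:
 u(z) = C1/cos(z)^(6/5)


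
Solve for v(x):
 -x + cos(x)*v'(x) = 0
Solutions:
 v(x) = C1 + Integral(x/cos(x), x)


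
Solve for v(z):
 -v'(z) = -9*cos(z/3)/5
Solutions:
 v(z) = C1 + 27*sin(z/3)/5


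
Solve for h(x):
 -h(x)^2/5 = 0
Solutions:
 h(x) = 0


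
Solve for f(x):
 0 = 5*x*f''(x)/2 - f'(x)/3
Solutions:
 f(x) = C1 + C2*x^(17/15)


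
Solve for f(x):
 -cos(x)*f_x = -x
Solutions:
 f(x) = C1 + Integral(x/cos(x), x)


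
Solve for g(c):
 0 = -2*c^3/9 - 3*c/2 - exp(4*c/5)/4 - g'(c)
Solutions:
 g(c) = C1 - c^4/18 - 3*c^2/4 - 5*exp(4*c/5)/16


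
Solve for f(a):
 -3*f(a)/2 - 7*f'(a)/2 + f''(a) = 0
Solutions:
 f(a) = C1*exp(a*(7 - sqrt(73))/4) + C2*exp(a*(7 + sqrt(73))/4)


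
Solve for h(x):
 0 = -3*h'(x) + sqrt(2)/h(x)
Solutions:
 h(x) = -sqrt(C1 + 6*sqrt(2)*x)/3
 h(x) = sqrt(C1 + 6*sqrt(2)*x)/3


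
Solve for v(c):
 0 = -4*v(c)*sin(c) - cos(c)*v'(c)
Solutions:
 v(c) = C1*cos(c)^4


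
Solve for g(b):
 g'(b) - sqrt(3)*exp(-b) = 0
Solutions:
 g(b) = C1 - sqrt(3)*exp(-b)


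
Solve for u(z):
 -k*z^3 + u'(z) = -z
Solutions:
 u(z) = C1 + k*z^4/4 - z^2/2


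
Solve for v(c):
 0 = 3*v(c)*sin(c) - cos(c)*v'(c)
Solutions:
 v(c) = C1/cos(c)^3


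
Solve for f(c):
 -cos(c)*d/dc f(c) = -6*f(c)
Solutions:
 f(c) = C1*(sin(c)^3 + 3*sin(c)^2 + 3*sin(c) + 1)/(sin(c)^3 - 3*sin(c)^2 + 3*sin(c) - 1)


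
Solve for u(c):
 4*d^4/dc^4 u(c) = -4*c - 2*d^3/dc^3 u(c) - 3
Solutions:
 u(c) = C1 + C2*c + C3*c^2 + C4*exp(-c/2) - c^4/12 + 5*c^3/12


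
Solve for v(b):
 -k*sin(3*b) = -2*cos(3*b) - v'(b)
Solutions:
 v(b) = C1 - k*cos(3*b)/3 - 2*sin(3*b)/3


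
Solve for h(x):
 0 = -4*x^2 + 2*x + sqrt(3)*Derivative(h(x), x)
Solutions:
 h(x) = C1 + 4*sqrt(3)*x^3/9 - sqrt(3)*x^2/3


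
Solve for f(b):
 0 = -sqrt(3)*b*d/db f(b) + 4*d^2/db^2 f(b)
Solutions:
 f(b) = C1 + C2*erfi(sqrt(2)*3^(1/4)*b/4)


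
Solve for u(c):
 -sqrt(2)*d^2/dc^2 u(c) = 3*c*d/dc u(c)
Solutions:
 u(c) = C1 + C2*erf(2^(1/4)*sqrt(3)*c/2)


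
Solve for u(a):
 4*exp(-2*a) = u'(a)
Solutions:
 u(a) = C1 - 2*exp(-2*a)


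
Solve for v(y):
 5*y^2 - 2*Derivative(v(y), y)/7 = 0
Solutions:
 v(y) = C1 + 35*y^3/6


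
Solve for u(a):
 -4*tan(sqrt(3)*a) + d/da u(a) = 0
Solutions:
 u(a) = C1 - 4*sqrt(3)*log(cos(sqrt(3)*a))/3


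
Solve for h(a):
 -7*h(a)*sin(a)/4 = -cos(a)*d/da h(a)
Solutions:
 h(a) = C1/cos(a)^(7/4)


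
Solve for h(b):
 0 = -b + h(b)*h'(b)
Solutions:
 h(b) = -sqrt(C1 + b^2)
 h(b) = sqrt(C1 + b^2)


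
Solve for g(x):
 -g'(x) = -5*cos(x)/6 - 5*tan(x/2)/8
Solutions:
 g(x) = C1 - 5*log(cos(x/2))/4 + 5*sin(x)/6


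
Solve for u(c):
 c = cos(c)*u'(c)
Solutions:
 u(c) = C1 + Integral(c/cos(c), c)


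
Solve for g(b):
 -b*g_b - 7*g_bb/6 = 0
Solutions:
 g(b) = C1 + C2*erf(sqrt(21)*b/7)


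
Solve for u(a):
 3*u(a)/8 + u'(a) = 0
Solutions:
 u(a) = C1*exp(-3*a/8)


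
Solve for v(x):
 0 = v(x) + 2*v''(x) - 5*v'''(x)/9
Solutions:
 v(x) = C1*exp(x*(-4*3^(2/3) - 3*3^(1/3) + 12)/10)*sin(3*3^(1/6)*x*(4 - 3^(2/3))/10) + C2*exp(x*(-4*3^(2/3) - 3*3^(1/3) + 12)/10)*cos(3*3^(1/6)*x*(4 - 3^(2/3))/10) + C3*exp(x*(3*3^(1/3) + 6 + 4*3^(2/3))/5)


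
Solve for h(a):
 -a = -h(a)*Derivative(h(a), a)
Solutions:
 h(a) = -sqrt(C1 + a^2)
 h(a) = sqrt(C1 + a^2)


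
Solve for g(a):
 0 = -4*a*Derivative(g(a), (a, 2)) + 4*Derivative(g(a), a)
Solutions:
 g(a) = C1 + C2*a^2


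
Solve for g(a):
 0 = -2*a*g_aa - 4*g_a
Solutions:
 g(a) = C1 + C2/a


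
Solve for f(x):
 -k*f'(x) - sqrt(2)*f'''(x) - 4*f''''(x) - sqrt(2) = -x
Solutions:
 f(x) = C1 + C2*exp(-x*(2^(1/3)*(108*k + sqrt((108*k + sqrt(2))^2 - 2) + sqrt(2))^(1/3) + sqrt(2) + 2^(2/3)/(108*k + sqrt((108*k + sqrt(2))^2 - 2) + sqrt(2))^(1/3))/12) + C3*exp(x*(2^(1/3)*(108*k + sqrt((108*k + sqrt(2))^2 - 2) + sqrt(2))^(1/3) - 2^(1/3)*sqrt(3)*I*(108*k + sqrt((108*k + sqrt(2))^2 - 2) + sqrt(2))^(1/3) - 2*sqrt(2) - 4*2^(2/3)/((-1 + sqrt(3)*I)*(108*k + sqrt((108*k + sqrt(2))^2 - 2) + sqrt(2))^(1/3)))/24) + C4*exp(x*(2^(1/3)*(108*k + sqrt((108*k + sqrt(2))^2 - 2) + sqrt(2))^(1/3) + 2^(1/3)*sqrt(3)*I*(108*k + sqrt((108*k + sqrt(2))^2 - 2) + sqrt(2))^(1/3) - 2*sqrt(2) + 4*2^(2/3)/((1 + sqrt(3)*I)*(108*k + sqrt((108*k + sqrt(2))^2 - 2) + sqrt(2))^(1/3)))/24) + x^2/(2*k) - sqrt(2)*x/k


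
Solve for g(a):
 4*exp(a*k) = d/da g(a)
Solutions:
 g(a) = C1 + 4*exp(a*k)/k


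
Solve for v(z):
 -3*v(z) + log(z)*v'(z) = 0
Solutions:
 v(z) = C1*exp(3*li(z))


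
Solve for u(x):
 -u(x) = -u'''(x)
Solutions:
 u(x) = C3*exp(x) + (C1*sin(sqrt(3)*x/2) + C2*cos(sqrt(3)*x/2))*exp(-x/2)


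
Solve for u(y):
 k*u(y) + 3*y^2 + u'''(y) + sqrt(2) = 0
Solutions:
 u(y) = C1*exp(y*(-k)^(1/3)) + C2*exp(y*(-k)^(1/3)*(-1 + sqrt(3)*I)/2) + C3*exp(-y*(-k)^(1/3)*(1 + sqrt(3)*I)/2) - 3*y^2/k - sqrt(2)/k


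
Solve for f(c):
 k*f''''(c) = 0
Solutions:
 f(c) = C1 + C2*c + C3*c^2 + C4*c^3


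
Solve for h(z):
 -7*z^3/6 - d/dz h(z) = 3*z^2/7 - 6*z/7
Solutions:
 h(z) = C1 - 7*z^4/24 - z^3/7 + 3*z^2/7


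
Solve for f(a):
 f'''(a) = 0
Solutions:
 f(a) = C1 + C2*a + C3*a^2


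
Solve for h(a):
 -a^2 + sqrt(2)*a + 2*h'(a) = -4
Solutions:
 h(a) = C1 + a^3/6 - sqrt(2)*a^2/4 - 2*a


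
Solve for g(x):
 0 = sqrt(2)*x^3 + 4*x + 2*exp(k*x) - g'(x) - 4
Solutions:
 g(x) = C1 + sqrt(2)*x^4/4 + 2*x^2 - 4*x + 2*exp(k*x)/k


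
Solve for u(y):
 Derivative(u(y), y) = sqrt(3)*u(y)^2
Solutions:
 u(y) = -1/(C1 + sqrt(3)*y)


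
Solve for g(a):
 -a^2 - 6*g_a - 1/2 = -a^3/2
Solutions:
 g(a) = C1 + a^4/48 - a^3/18 - a/12


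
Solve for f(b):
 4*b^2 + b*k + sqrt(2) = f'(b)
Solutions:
 f(b) = C1 + 4*b^3/3 + b^2*k/2 + sqrt(2)*b


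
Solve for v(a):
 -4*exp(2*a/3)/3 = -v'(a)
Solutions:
 v(a) = C1 + 2*exp(2*a/3)


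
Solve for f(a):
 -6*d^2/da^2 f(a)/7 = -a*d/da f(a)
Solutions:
 f(a) = C1 + C2*erfi(sqrt(21)*a/6)


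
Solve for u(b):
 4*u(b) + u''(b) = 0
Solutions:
 u(b) = C1*sin(2*b) + C2*cos(2*b)


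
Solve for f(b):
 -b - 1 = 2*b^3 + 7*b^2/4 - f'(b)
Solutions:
 f(b) = C1 + b^4/2 + 7*b^3/12 + b^2/2 + b


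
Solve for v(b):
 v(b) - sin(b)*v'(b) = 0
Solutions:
 v(b) = C1*sqrt(cos(b) - 1)/sqrt(cos(b) + 1)


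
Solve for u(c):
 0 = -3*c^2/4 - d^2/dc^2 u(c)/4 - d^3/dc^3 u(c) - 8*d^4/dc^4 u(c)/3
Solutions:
 u(c) = C1 + C2*c - c^4/4 + 4*c^3 - 16*c^2 + (C3*sin(sqrt(15)*c/16) + C4*cos(sqrt(15)*c/16))*exp(-3*c/16)


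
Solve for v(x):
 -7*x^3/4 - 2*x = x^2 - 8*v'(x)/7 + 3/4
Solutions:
 v(x) = C1 + 49*x^4/128 + 7*x^3/24 + 7*x^2/8 + 21*x/32


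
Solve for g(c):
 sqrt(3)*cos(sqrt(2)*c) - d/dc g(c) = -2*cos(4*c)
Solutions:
 g(c) = C1 + sin(4*c)/2 + sqrt(6)*sin(sqrt(2)*c)/2


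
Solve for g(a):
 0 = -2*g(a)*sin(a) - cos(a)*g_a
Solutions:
 g(a) = C1*cos(a)^2


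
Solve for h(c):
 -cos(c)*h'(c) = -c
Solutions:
 h(c) = C1 + Integral(c/cos(c), c)


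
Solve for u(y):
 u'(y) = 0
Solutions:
 u(y) = C1


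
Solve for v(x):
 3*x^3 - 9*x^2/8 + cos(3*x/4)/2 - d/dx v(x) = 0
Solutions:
 v(x) = C1 + 3*x^4/4 - 3*x^3/8 + 2*sin(3*x/4)/3


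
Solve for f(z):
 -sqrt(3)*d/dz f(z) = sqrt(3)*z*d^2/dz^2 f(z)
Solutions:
 f(z) = C1 + C2*log(z)


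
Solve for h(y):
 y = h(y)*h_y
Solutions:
 h(y) = -sqrt(C1 + y^2)
 h(y) = sqrt(C1 + y^2)


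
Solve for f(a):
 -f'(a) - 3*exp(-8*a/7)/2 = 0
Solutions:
 f(a) = C1 + 21*exp(-8*a/7)/16


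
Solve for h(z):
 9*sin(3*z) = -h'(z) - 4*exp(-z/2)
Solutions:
 h(z) = C1 + 3*cos(3*z) + 8*exp(-z/2)


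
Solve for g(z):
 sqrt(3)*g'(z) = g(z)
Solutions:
 g(z) = C1*exp(sqrt(3)*z/3)


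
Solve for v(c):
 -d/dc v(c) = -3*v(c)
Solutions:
 v(c) = C1*exp(3*c)


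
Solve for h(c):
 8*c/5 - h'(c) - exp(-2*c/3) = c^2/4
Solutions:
 h(c) = C1 - c^3/12 + 4*c^2/5 + 3*exp(-2*c/3)/2


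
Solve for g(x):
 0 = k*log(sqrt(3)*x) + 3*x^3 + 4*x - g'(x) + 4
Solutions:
 g(x) = C1 + k*x*log(x) - k*x + k*x*log(3)/2 + 3*x^4/4 + 2*x^2 + 4*x


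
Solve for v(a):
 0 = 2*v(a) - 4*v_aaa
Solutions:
 v(a) = C3*exp(2^(2/3)*a/2) + (C1*sin(2^(2/3)*sqrt(3)*a/4) + C2*cos(2^(2/3)*sqrt(3)*a/4))*exp(-2^(2/3)*a/4)


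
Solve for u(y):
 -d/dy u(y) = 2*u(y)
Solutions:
 u(y) = C1*exp(-2*y)


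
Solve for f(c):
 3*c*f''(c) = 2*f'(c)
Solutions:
 f(c) = C1 + C2*c^(5/3)


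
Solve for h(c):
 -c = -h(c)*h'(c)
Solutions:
 h(c) = -sqrt(C1 + c^2)
 h(c) = sqrt(C1 + c^2)


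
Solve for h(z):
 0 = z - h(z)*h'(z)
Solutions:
 h(z) = -sqrt(C1 + z^2)
 h(z) = sqrt(C1 + z^2)


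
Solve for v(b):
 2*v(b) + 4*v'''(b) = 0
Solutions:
 v(b) = C3*exp(-2^(2/3)*b/2) + (C1*sin(2^(2/3)*sqrt(3)*b/4) + C2*cos(2^(2/3)*sqrt(3)*b/4))*exp(2^(2/3)*b/4)


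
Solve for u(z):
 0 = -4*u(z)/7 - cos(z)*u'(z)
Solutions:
 u(z) = C1*(sin(z) - 1)^(2/7)/(sin(z) + 1)^(2/7)


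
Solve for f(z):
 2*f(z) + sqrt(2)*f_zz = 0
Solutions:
 f(z) = C1*sin(2^(1/4)*z) + C2*cos(2^(1/4)*z)


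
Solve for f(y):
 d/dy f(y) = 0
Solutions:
 f(y) = C1


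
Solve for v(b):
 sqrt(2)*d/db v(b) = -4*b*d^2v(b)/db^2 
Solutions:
 v(b) = C1 + C2*b^(1 - sqrt(2)/4)


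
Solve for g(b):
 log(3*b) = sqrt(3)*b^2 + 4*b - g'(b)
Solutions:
 g(b) = C1 + sqrt(3)*b^3/3 + 2*b^2 - b*log(b) - b*log(3) + b


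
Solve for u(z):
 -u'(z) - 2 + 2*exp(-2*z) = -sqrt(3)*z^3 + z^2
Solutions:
 u(z) = C1 + sqrt(3)*z^4/4 - z^3/3 - 2*z - exp(-2*z)


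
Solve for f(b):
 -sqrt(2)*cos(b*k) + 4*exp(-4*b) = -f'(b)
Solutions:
 f(b) = C1 + exp(-4*b) + sqrt(2)*sin(b*k)/k


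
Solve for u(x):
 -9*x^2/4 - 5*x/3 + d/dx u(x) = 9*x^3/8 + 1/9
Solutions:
 u(x) = C1 + 9*x^4/32 + 3*x^3/4 + 5*x^2/6 + x/9


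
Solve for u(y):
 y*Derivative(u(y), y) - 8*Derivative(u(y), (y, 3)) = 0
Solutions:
 u(y) = C1 + Integral(C2*airyai(y/2) + C3*airybi(y/2), y)


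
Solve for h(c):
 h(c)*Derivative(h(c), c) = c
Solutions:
 h(c) = -sqrt(C1 + c^2)
 h(c) = sqrt(C1 + c^2)


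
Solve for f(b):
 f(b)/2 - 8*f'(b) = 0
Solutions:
 f(b) = C1*exp(b/16)


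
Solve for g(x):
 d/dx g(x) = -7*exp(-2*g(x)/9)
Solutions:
 g(x) = 9*log(-sqrt(C1 - 7*x)) - 9*log(3) + 9*log(2)/2
 g(x) = 9*log(C1 - 7*x)/2 - 9*log(3) + 9*log(2)/2


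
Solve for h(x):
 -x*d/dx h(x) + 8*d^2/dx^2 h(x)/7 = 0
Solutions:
 h(x) = C1 + C2*erfi(sqrt(7)*x/4)


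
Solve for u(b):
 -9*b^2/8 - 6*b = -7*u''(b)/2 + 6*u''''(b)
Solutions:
 u(b) = C1 + C2*b + C3*exp(-sqrt(21)*b/6) + C4*exp(sqrt(21)*b/6) + 3*b^4/112 + 2*b^3/7 + 27*b^2/49


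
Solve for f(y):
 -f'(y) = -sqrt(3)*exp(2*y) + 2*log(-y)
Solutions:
 f(y) = C1 - 2*y*log(-y) + 2*y + sqrt(3)*exp(2*y)/2


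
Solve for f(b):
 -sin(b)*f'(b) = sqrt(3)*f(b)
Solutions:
 f(b) = C1*(cos(b) + 1)^(sqrt(3)/2)/(cos(b) - 1)^(sqrt(3)/2)


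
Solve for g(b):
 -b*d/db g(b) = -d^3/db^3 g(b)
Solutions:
 g(b) = C1 + Integral(C2*airyai(b) + C3*airybi(b), b)


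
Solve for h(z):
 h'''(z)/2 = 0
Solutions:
 h(z) = C1 + C2*z + C3*z^2


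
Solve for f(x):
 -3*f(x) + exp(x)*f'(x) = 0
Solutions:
 f(x) = C1*exp(-3*exp(-x))


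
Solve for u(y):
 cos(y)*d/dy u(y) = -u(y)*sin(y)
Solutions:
 u(y) = C1*cos(y)


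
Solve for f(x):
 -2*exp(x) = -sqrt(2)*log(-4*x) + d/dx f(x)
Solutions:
 f(x) = C1 + sqrt(2)*x*log(-x) + sqrt(2)*x*(-1 + 2*log(2)) - 2*exp(x)


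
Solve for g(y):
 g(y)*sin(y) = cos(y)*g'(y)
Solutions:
 g(y) = C1/cos(y)


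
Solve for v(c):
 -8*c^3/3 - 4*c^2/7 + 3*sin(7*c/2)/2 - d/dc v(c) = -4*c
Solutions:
 v(c) = C1 - 2*c^4/3 - 4*c^3/21 + 2*c^2 - 3*cos(7*c/2)/7


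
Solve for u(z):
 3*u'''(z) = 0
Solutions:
 u(z) = C1 + C2*z + C3*z^2


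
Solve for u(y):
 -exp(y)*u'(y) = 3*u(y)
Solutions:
 u(y) = C1*exp(3*exp(-y))


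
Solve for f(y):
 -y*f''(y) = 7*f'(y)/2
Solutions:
 f(y) = C1 + C2/y^(5/2)


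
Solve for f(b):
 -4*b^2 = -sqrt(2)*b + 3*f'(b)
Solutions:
 f(b) = C1 - 4*b^3/9 + sqrt(2)*b^2/6


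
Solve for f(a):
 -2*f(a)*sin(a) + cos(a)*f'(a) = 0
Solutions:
 f(a) = C1/cos(a)^2


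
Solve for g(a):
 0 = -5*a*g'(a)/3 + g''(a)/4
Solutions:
 g(a) = C1 + C2*erfi(sqrt(30)*a/3)


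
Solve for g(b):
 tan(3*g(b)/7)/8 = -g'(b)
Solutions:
 g(b) = -7*asin(C1*exp(-3*b/56))/3 + 7*pi/3
 g(b) = 7*asin(C1*exp(-3*b/56))/3


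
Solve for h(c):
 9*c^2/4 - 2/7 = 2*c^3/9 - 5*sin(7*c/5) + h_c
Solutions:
 h(c) = C1 - c^4/18 + 3*c^3/4 - 2*c/7 - 25*cos(7*c/5)/7


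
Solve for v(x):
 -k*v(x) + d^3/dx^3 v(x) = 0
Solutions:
 v(x) = C1*exp(k^(1/3)*x) + C2*exp(k^(1/3)*x*(-1 + sqrt(3)*I)/2) + C3*exp(-k^(1/3)*x*(1 + sqrt(3)*I)/2)


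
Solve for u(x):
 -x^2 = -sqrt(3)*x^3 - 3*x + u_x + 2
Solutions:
 u(x) = C1 + sqrt(3)*x^4/4 - x^3/3 + 3*x^2/2 - 2*x


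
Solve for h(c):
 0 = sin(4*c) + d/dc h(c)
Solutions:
 h(c) = C1 + cos(4*c)/4


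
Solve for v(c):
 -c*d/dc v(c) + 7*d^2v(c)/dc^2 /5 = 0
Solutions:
 v(c) = C1 + C2*erfi(sqrt(70)*c/14)


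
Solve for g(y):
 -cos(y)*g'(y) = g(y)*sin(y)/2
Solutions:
 g(y) = C1*sqrt(cos(y))


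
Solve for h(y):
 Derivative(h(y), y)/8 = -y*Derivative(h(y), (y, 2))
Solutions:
 h(y) = C1 + C2*y^(7/8)


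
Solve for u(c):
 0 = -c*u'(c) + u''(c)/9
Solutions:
 u(c) = C1 + C2*erfi(3*sqrt(2)*c/2)


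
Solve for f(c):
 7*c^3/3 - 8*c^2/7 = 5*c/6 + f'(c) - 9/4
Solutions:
 f(c) = C1 + 7*c^4/12 - 8*c^3/21 - 5*c^2/12 + 9*c/4


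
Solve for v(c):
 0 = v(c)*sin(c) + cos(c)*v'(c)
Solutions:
 v(c) = C1*cos(c)


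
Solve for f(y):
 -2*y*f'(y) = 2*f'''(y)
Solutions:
 f(y) = C1 + Integral(C2*airyai(-y) + C3*airybi(-y), y)


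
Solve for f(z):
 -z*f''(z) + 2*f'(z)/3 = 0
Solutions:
 f(z) = C1 + C2*z^(5/3)


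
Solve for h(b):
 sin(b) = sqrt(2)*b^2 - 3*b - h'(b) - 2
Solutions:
 h(b) = C1 + sqrt(2)*b^3/3 - 3*b^2/2 - 2*b + cos(b)


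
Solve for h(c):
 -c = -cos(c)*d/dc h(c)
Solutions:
 h(c) = C1 + Integral(c/cos(c), c)


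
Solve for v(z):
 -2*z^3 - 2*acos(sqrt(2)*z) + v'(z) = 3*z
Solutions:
 v(z) = C1 + z^4/2 + 3*z^2/2 + 2*z*acos(sqrt(2)*z) - sqrt(2)*sqrt(1 - 2*z^2)


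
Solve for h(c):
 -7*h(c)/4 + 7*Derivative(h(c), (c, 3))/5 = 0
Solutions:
 h(c) = C3*exp(10^(1/3)*c/2) + (C1*sin(10^(1/3)*sqrt(3)*c/4) + C2*cos(10^(1/3)*sqrt(3)*c/4))*exp(-10^(1/3)*c/4)


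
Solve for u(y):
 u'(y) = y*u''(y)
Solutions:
 u(y) = C1 + C2*y^2
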